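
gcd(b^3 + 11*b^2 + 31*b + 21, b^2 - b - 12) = b + 3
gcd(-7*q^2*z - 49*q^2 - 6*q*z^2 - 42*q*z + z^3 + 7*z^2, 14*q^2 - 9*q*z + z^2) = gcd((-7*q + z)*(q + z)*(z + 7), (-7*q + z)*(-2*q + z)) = -7*q + z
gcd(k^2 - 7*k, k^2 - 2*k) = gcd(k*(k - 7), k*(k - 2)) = k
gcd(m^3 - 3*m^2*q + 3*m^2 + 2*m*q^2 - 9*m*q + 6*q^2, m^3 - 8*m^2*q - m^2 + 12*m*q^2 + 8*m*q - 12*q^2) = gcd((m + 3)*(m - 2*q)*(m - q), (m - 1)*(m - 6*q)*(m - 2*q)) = -m + 2*q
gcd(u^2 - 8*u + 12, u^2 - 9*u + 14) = u - 2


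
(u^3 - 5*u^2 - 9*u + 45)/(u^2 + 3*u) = u - 8 + 15/u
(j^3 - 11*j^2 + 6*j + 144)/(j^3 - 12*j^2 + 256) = (j^2 - 3*j - 18)/(j^2 - 4*j - 32)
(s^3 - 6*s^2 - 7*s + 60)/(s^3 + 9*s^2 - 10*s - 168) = (s^2 - 2*s - 15)/(s^2 + 13*s + 42)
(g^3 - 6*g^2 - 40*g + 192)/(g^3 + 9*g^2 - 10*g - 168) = (g - 8)/(g + 7)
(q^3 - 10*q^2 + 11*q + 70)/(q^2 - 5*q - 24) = (-q^3 + 10*q^2 - 11*q - 70)/(-q^2 + 5*q + 24)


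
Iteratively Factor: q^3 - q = (q - 1)*(q^2 + q) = (q - 1)*(q + 1)*(q)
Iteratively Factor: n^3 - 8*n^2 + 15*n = (n - 3)*(n^2 - 5*n) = n*(n - 3)*(n - 5)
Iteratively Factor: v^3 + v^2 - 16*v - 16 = (v - 4)*(v^2 + 5*v + 4) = (v - 4)*(v + 4)*(v + 1)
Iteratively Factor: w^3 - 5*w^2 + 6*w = (w)*(w^2 - 5*w + 6) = w*(w - 3)*(w - 2)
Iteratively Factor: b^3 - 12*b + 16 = (b + 4)*(b^2 - 4*b + 4) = (b - 2)*(b + 4)*(b - 2)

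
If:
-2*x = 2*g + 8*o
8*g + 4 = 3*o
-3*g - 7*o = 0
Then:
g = -28/65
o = 12/65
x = -4/13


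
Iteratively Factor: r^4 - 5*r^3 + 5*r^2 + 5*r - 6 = (r + 1)*(r^3 - 6*r^2 + 11*r - 6) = (r - 2)*(r + 1)*(r^2 - 4*r + 3) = (r - 3)*(r - 2)*(r + 1)*(r - 1)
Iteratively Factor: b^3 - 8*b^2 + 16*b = (b - 4)*(b^2 - 4*b) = (b - 4)^2*(b)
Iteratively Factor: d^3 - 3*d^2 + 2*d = (d - 1)*(d^2 - 2*d) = d*(d - 1)*(d - 2)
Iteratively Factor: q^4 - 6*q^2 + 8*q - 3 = (q - 1)*(q^3 + q^2 - 5*q + 3) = (q - 1)^2*(q^2 + 2*q - 3) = (q - 1)^3*(q + 3)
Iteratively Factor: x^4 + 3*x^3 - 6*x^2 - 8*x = (x + 4)*(x^3 - x^2 - 2*x) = (x - 2)*(x + 4)*(x^2 + x) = (x - 2)*(x + 1)*(x + 4)*(x)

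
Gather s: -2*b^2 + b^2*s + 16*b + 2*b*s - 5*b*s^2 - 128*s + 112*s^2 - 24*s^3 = -2*b^2 + 16*b - 24*s^3 + s^2*(112 - 5*b) + s*(b^2 + 2*b - 128)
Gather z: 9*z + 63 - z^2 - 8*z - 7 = -z^2 + z + 56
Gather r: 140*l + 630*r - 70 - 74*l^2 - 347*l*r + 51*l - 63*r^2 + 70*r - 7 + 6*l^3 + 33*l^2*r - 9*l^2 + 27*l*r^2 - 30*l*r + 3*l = 6*l^3 - 83*l^2 + 194*l + r^2*(27*l - 63) + r*(33*l^2 - 377*l + 700) - 77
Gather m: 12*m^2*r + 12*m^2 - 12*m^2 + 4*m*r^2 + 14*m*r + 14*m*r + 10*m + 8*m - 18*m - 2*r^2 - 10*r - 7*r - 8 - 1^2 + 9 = 12*m^2*r + m*(4*r^2 + 28*r) - 2*r^2 - 17*r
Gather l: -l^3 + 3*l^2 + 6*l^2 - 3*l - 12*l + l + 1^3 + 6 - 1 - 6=-l^3 + 9*l^2 - 14*l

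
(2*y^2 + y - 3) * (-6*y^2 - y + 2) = -12*y^4 - 8*y^3 + 21*y^2 + 5*y - 6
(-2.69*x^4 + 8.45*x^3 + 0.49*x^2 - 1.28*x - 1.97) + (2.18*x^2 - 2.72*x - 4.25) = -2.69*x^4 + 8.45*x^3 + 2.67*x^2 - 4.0*x - 6.22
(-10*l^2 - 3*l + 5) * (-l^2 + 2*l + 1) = 10*l^4 - 17*l^3 - 21*l^2 + 7*l + 5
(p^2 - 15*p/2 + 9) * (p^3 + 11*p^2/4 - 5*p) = p^5 - 19*p^4/4 - 133*p^3/8 + 249*p^2/4 - 45*p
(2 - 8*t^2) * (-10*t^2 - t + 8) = 80*t^4 + 8*t^3 - 84*t^2 - 2*t + 16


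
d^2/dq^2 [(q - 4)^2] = 2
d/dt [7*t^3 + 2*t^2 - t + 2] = 21*t^2 + 4*t - 1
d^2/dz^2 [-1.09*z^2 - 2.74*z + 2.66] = -2.18000000000000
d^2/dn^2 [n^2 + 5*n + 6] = 2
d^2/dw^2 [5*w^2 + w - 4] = 10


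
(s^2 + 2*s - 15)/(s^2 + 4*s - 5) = (s - 3)/(s - 1)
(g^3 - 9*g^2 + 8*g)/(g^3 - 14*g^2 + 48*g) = (g - 1)/(g - 6)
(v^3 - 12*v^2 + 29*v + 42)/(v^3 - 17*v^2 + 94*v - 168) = (v + 1)/(v - 4)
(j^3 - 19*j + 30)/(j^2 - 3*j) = j + 3 - 10/j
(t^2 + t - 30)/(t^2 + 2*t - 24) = (t - 5)/(t - 4)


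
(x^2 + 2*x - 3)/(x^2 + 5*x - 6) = (x + 3)/(x + 6)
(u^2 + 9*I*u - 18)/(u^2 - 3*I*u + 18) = (u + 6*I)/(u - 6*I)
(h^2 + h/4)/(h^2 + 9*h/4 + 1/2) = h/(h + 2)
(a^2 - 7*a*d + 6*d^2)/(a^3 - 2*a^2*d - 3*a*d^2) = (-a^2 + 7*a*d - 6*d^2)/(a*(-a^2 + 2*a*d + 3*d^2))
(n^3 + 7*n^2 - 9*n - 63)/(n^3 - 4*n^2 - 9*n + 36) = (n + 7)/(n - 4)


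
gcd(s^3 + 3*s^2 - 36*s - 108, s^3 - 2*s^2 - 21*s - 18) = s^2 - 3*s - 18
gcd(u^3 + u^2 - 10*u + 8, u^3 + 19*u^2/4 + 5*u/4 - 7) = u^2 + 3*u - 4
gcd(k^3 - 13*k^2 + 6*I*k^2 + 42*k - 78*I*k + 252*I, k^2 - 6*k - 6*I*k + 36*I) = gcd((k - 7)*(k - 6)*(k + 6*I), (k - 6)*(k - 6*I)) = k - 6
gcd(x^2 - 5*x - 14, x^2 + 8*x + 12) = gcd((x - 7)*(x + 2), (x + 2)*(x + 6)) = x + 2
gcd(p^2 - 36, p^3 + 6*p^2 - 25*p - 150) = p + 6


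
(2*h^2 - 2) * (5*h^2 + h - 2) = 10*h^4 + 2*h^3 - 14*h^2 - 2*h + 4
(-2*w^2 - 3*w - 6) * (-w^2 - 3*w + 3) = 2*w^4 + 9*w^3 + 9*w^2 + 9*w - 18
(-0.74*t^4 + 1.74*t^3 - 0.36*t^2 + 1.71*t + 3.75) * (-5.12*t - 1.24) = 3.7888*t^5 - 7.9912*t^4 - 0.3144*t^3 - 8.3088*t^2 - 21.3204*t - 4.65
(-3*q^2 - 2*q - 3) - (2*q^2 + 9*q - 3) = -5*q^2 - 11*q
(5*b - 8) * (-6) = 48 - 30*b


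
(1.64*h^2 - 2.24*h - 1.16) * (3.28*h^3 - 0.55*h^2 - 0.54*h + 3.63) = 5.3792*h^5 - 8.2492*h^4 - 3.4584*h^3 + 7.8008*h^2 - 7.5048*h - 4.2108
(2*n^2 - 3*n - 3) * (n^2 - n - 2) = 2*n^4 - 5*n^3 - 4*n^2 + 9*n + 6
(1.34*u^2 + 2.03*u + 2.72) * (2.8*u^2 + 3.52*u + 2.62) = 3.752*u^4 + 10.4008*u^3 + 18.2724*u^2 + 14.893*u + 7.1264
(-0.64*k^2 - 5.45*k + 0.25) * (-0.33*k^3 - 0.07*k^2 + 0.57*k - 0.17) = 0.2112*k^5 + 1.8433*k^4 - 0.0657999999999999*k^3 - 3.0152*k^2 + 1.069*k - 0.0425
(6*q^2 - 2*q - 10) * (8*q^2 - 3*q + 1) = 48*q^4 - 34*q^3 - 68*q^2 + 28*q - 10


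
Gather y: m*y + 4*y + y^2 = y^2 + y*(m + 4)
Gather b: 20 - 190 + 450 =280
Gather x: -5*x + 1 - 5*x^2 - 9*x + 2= -5*x^2 - 14*x + 3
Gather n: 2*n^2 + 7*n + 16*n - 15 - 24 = 2*n^2 + 23*n - 39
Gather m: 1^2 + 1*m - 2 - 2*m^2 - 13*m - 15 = -2*m^2 - 12*m - 16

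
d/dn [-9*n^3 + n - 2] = 1 - 27*n^2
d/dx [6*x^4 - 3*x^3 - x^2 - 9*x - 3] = 24*x^3 - 9*x^2 - 2*x - 9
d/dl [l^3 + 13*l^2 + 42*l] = 3*l^2 + 26*l + 42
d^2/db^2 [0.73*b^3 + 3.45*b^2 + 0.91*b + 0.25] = 4.38*b + 6.9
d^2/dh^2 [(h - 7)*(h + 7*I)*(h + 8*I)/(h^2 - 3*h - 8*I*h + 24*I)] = (h^3*(-504 - 184*I) + h^2*(5664 + 576*I) + h*(-25632 - 10752*I) + 1568 + 33792*I)/(h^6 + h^5*(-9 - 24*I) + h^4*(-165 + 216*I) + h^3*(1701 - 136*I) + h^2*(-5184 - 3960*I) + h*(5184 + 13824*I) - 13824*I)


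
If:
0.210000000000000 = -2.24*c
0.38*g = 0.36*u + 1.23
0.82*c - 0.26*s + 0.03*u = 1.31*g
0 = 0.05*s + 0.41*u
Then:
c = -0.09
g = 7.68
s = -38.44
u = 4.69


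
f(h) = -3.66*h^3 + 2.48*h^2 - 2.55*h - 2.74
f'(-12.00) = -1643.19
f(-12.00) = 6709.46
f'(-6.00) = -427.59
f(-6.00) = 892.40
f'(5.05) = -257.52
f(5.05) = -423.73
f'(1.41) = -17.39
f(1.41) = -11.66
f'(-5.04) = -306.46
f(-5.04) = 541.68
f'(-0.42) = -6.57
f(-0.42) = -0.96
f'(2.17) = -43.49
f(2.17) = -33.99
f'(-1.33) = -28.57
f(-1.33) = 13.65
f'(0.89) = -6.83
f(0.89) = -5.63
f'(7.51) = -584.57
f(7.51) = -1432.27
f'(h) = -10.98*h^2 + 4.96*h - 2.55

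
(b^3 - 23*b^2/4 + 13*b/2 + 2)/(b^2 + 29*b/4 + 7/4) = (b^2 - 6*b + 8)/(b + 7)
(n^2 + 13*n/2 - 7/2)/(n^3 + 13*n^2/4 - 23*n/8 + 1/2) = 4*(n + 7)/(4*n^2 + 15*n - 4)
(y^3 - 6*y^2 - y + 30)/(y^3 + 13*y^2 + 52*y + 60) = (y^2 - 8*y + 15)/(y^2 + 11*y + 30)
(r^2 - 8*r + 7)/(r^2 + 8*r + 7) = (r^2 - 8*r + 7)/(r^2 + 8*r + 7)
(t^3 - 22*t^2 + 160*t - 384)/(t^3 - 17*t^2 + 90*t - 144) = (t - 8)/(t - 3)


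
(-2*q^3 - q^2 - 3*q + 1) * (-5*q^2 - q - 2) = 10*q^5 + 7*q^4 + 20*q^3 + 5*q - 2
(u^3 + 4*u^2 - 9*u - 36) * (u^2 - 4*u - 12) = u^5 - 37*u^3 - 48*u^2 + 252*u + 432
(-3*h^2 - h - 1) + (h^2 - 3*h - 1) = -2*h^2 - 4*h - 2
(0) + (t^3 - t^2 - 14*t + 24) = t^3 - t^2 - 14*t + 24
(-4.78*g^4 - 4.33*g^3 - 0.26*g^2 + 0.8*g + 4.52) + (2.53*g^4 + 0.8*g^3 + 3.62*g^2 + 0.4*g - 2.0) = -2.25*g^4 - 3.53*g^3 + 3.36*g^2 + 1.2*g + 2.52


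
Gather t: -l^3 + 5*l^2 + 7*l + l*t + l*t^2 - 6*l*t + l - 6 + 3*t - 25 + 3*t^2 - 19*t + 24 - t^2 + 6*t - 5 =-l^3 + 5*l^2 + 8*l + t^2*(l + 2) + t*(-5*l - 10) - 12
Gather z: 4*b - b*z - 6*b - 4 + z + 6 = -2*b + z*(1 - b) + 2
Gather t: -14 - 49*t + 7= -49*t - 7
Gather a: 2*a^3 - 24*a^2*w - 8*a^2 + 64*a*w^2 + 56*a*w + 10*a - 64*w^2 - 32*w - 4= 2*a^3 + a^2*(-24*w - 8) + a*(64*w^2 + 56*w + 10) - 64*w^2 - 32*w - 4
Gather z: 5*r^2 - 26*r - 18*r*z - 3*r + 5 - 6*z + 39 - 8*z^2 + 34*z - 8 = 5*r^2 - 29*r - 8*z^2 + z*(28 - 18*r) + 36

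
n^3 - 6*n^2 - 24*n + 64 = (n - 8)*(n - 2)*(n + 4)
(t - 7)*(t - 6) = t^2 - 13*t + 42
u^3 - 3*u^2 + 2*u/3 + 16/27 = (u - 8/3)*(u - 2/3)*(u + 1/3)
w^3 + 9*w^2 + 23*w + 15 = (w + 1)*(w + 3)*(w + 5)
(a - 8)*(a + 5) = a^2 - 3*a - 40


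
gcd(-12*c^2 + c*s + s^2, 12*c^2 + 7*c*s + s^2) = 4*c + s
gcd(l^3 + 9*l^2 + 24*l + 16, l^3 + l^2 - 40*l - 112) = l^2 + 8*l + 16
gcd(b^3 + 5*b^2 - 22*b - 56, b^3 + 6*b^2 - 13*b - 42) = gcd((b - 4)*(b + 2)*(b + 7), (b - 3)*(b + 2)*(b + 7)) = b^2 + 9*b + 14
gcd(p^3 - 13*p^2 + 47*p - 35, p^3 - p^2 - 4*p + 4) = p - 1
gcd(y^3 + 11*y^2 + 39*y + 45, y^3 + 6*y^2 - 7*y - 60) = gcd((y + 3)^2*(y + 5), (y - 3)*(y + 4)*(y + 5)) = y + 5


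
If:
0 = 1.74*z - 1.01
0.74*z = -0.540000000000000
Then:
No Solution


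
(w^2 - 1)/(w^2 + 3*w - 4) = (w + 1)/(w + 4)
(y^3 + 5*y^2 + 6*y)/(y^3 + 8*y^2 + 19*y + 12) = y*(y + 2)/(y^2 + 5*y + 4)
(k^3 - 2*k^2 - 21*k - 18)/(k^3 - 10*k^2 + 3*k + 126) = (k + 1)/(k - 7)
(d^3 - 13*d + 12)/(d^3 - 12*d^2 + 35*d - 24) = (d + 4)/(d - 8)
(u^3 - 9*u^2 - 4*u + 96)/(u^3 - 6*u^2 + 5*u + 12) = (u^2 - 5*u - 24)/(u^2 - 2*u - 3)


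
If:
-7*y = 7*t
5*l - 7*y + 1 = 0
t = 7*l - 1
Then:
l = 1/9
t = -2/9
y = 2/9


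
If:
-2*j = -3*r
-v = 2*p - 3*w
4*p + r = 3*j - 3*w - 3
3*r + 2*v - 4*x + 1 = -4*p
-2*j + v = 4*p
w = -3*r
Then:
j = 9/41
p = -12/41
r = 6/41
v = -30/41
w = -18/41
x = -49/164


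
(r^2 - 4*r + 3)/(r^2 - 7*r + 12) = (r - 1)/(r - 4)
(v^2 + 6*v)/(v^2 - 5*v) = (v + 6)/(v - 5)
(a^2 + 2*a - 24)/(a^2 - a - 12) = (a + 6)/(a + 3)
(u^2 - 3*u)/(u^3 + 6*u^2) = (u - 3)/(u*(u + 6))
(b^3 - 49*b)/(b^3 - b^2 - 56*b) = (b - 7)/(b - 8)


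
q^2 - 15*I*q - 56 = (q - 8*I)*(q - 7*I)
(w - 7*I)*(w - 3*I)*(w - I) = w^3 - 11*I*w^2 - 31*w + 21*I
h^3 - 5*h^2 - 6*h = h*(h - 6)*(h + 1)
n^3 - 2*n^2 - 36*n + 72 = (n - 6)*(n - 2)*(n + 6)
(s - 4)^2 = s^2 - 8*s + 16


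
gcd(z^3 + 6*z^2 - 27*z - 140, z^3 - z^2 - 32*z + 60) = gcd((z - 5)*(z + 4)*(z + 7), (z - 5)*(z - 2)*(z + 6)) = z - 5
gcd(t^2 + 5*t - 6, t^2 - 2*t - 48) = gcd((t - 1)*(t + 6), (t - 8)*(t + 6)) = t + 6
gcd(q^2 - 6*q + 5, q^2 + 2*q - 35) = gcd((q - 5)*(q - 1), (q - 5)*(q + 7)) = q - 5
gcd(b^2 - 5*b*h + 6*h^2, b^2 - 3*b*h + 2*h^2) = b - 2*h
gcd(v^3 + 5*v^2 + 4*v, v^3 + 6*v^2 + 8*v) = v^2 + 4*v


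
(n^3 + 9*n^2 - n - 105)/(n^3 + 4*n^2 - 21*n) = (n + 5)/n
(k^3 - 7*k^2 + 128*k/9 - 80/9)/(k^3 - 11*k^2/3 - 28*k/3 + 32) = (9*k^2 - 27*k + 20)/(3*(3*k^2 + k - 24))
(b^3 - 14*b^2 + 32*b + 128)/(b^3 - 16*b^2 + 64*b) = (b + 2)/b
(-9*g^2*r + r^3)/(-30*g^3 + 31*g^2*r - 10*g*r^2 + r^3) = r*(3*g + r)/(10*g^2 - 7*g*r + r^2)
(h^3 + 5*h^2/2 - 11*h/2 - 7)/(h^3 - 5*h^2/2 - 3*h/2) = (-2*h^3 - 5*h^2 + 11*h + 14)/(h*(-2*h^2 + 5*h + 3))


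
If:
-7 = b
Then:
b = -7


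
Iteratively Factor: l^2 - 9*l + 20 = (l - 5)*(l - 4)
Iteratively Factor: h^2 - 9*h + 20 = (h - 5)*(h - 4)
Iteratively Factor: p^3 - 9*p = (p - 3)*(p^2 + 3*p) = p*(p - 3)*(p + 3)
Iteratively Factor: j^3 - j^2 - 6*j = (j + 2)*(j^2 - 3*j) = (j - 3)*(j + 2)*(j)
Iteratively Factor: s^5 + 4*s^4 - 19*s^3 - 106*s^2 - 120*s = (s - 5)*(s^4 + 9*s^3 + 26*s^2 + 24*s) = (s - 5)*(s + 3)*(s^3 + 6*s^2 + 8*s) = (s - 5)*(s + 3)*(s + 4)*(s^2 + 2*s) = (s - 5)*(s + 2)*(s + 3)*(s + 4)*(s)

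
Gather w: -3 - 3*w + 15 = 12 - 3*w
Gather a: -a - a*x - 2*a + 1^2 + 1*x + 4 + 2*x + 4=a*(-x - 3) + 3*x + 9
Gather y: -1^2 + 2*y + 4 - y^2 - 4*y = -y^2 - 2*y + 3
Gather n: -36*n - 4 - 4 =-36*n - 8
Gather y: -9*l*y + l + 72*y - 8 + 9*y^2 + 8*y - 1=l + 9*y^2 + y*(80 - 9*l) - 9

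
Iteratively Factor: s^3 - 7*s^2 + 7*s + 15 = (s + 1)*(s^2 - 8*s + 15) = (s - 3)*(s + 1)*(s - 5)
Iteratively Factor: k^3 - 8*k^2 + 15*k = (k)*(k^2 - 8*k + 15) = k*(k - 3)*(k - 5)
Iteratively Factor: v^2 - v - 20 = (v - 5)*(v + 4)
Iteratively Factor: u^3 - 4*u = (u + 2)*(u^2 - 2*u) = (u - 2)*(u + 2)*(u)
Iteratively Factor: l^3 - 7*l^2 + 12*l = (l)*(l^2 - 7*l + 12) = l*(l - 4)*(l - 3)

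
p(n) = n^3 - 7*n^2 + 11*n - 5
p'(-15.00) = 896.00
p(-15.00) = -5120.00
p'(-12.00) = 611.00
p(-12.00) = -2873.00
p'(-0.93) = 26.61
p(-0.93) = -22.09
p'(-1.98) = 50.48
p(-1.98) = -61.99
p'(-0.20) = 13.92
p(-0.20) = -7.49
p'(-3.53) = 97.80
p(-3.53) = -175.04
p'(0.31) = 6.95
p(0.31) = -2.23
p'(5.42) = 23.25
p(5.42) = 8.21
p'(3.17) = -3.23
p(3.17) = -8.62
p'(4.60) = 10.08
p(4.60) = -5.18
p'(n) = 3*n^2 - 14*n + 11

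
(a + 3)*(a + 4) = a^2 + 7*a + 12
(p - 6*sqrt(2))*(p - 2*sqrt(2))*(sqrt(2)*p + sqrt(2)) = sqrt(2)*p^3 - 16*p^2 + sqrt(2)*p^2 - 16*p + 24*sqrt(2)*p + 24*sqrt(2)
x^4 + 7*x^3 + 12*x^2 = x^2*(x + 3)*(x + 4)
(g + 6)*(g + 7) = g^2 + 13*g + 42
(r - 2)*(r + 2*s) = r^2 + 2*r*s - 2*r - 4*s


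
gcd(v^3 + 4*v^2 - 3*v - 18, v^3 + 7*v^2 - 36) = v^2 + v - 6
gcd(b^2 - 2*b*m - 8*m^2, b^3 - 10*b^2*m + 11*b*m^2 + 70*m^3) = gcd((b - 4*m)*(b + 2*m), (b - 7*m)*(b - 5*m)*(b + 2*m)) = b + 2*m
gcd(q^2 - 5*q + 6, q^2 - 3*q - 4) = 1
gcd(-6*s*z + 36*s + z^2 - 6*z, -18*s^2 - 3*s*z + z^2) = -6*s + z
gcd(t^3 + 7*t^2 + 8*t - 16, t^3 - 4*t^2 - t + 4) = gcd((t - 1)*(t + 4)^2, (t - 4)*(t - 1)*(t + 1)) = t - 1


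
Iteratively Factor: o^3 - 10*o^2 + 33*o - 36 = (o - 4)*(o^2 - 6*o + 9) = (o - 4)*(o - 3)*(o - 3)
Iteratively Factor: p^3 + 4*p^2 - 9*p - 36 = (p - 3)*(p^2 + 7*p + 12) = (p - 3)*(p + 3)*(p + 4)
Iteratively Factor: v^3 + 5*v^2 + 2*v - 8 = (v + 4)*(v^2 + v - 2) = (v + 2)*(v + 4)*(v - 1)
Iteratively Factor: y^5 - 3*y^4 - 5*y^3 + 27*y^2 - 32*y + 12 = (y - 2)*(y^4 - y^3 - 7*y^2 + 13*y - 6) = (y - 2)*(y - 1)*(y^3 - 7*y + 6) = (y - 2)*(y - 1)^2*(y^2 + y - 6) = (y - 2)^2*(y - 1)^2*(y + 3)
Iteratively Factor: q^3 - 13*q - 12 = (q + 1)*(q^2 - q - 12) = (q + 1)*(q + 3)*(q - 4)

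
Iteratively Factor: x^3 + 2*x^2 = (x + 2)*(x^2) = x*(x + 2)*(x)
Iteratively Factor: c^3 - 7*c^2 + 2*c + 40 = (c - 4)*(c^2 - 3*c - 10) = (c - 4)*(c + 2)*(c - 5)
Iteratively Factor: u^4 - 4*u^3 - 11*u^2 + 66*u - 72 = (u - 3)*(u^3 - u^2 - 14*u + 24) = (u - 3)^2*(u^2 + 2*u - 8) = (u - 3)^2*(u + 4)*(u - 2)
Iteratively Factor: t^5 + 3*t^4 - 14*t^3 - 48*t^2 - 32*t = (t + 2)*(t^4 + t^3 - 16*t^2 - 16*t) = (t + 1)*(t + 2)*(t^3 - 16*t) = t*(t + 1)*(t + 2)*(t^2 - 16) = t*(t + 1)*(t + 2)*(t + 4)*(t - 4)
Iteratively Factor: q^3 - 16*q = (q + 4)*(q^2 - 4*q) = (q - 4)*(q + 4)*(q)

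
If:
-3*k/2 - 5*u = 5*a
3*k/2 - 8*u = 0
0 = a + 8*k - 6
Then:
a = -234/601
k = 480/601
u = 90/601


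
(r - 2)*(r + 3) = r^2 + r - 6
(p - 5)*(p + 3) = p^2 - 2*p - 15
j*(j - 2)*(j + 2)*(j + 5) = j^4 + 5*j^3 - 4*j^2 - 20*j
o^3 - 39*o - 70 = (o - 7)*(o + 2)*(o + 5)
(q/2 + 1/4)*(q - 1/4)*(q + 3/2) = q^3/2 + 7*q^2/8 + q/8 - 3/32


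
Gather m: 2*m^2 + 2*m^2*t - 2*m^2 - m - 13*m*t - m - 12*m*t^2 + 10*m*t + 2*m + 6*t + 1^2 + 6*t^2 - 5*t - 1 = 2*m^2*t + m*(-12*t^2 - 3*t) + 6*t^2 + t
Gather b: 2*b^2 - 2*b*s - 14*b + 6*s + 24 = 2*b^2 + b*(-2*s - 14) + 6*s + 24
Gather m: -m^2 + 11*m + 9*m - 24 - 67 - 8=-m^2 + 20*m - 99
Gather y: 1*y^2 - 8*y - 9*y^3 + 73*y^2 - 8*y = -9*y^3 + 74*y^2 - 16*y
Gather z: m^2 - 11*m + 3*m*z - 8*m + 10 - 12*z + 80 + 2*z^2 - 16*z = m^2 - 19*m + 2*z^2 + z*(3*m - 28) + 90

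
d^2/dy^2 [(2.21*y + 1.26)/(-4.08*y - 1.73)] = -10.7508/(4.08*y + 1.73)^3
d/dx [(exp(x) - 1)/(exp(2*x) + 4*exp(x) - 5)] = -exp(x)/(exp(2*x) + 10*exp(x) + 25)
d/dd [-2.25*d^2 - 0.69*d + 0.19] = -4.5*d - 0.69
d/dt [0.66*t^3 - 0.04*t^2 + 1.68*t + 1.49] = 1.98*t^2 - 0.08*t + 1.68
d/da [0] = 0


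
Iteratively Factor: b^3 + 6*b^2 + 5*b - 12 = (b - 1)*(b^2 + 7*b + 12) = (b - 1)*(b + 4)*(b + 3)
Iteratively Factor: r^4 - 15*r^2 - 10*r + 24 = (r - 4)*(r^3 + 4*r^2 + r - 6) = (r - 4)*(r + 3)*(r^2 + r - 2) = (r - 4)*(r - 1)*(r + 3)*(r + 2)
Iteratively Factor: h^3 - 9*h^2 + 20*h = (h)*(h^2 - 9*h + 20) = h*(h - 4)*(h - 5)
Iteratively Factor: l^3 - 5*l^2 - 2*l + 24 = (l - 4)*(l^2 - l - 6) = (l - 4)*(l + 2)*(l - 3)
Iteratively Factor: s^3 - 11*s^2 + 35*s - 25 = (s - 5)*(s^2 - 6*s + 5) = (s - 5)^2*(s - 1)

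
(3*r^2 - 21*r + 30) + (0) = 3*r^2 - 21*r + 30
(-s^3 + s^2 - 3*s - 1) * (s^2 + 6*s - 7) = -s^5 - 5*s^4 + 10*s^3 - 26*s^2 + 15*s + 7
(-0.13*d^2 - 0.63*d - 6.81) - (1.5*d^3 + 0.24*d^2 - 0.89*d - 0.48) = -1.5*d^3 - 0.37*d^2 + 0.26*d - 6.33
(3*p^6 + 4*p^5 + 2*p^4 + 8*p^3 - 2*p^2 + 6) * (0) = 0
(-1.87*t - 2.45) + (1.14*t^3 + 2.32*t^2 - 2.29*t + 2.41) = 1.14*t^3 + 2.32*t^2 - 4.16*t - 0.04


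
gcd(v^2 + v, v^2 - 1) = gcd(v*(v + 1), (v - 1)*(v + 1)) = v + 1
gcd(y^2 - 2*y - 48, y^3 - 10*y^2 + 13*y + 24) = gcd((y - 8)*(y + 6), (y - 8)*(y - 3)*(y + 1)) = y - 8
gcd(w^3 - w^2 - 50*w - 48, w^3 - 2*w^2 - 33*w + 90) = w + 6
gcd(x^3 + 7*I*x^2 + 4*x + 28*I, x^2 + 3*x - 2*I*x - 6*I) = x - 2*I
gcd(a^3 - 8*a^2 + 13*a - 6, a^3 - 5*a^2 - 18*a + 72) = a - 6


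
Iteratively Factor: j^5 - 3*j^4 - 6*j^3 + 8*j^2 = (j - 4)*(j^4 + j^3 - 2*j^2) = j*(j - 4)*(j^3 + j^2 - 2*j) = j^2*(j - 4)*(j^2 + j - 2) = j^2*(j - 4)*(j - 1)*(j + 2)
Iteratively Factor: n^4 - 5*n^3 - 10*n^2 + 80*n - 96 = (n + 4)*(n^3 - 9*n^2 + 26*n - 24) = (n - 2)*(n + 4)*(n^2 - 7*n + 12) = (n - 3)*(n - 2)*(n + 4)*(n - 4)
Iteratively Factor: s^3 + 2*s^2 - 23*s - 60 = (s + 4)*(s^2 - 2*s - 15) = (s - 5)*(s + 4)*(s + 3)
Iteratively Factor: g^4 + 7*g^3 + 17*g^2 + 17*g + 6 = (g + 1)*(g^3 + 6*g^2 + 11*g + 6) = (g + 1)^2*(g^2 + 5*g + 6) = (g + 1)^2*(g + 2)*(g + 3)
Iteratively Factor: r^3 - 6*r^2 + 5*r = (r - 5)*(r^2 - r) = r*(r - 5)*(r - 1)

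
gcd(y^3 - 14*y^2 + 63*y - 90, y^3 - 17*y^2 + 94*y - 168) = y - 6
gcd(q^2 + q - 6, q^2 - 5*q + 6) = q - 2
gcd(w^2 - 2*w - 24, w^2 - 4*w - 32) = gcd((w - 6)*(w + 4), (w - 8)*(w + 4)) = w + 4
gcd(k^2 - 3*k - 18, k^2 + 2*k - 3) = k + 3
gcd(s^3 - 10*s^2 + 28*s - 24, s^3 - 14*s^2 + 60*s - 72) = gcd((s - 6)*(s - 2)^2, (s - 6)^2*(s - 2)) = s^2 - 8*s + 12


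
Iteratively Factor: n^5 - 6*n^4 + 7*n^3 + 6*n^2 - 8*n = (n + 1)*(n^4 - 7*n^3 + 14*n^2 - 8*n) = (n - 1)*(n + 1)*(n^3 - 6*n^2 + 8*n) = (n - 2)*(n - 1)*(n + 1)*(n^2 - 4*n) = (n - 4)*(n - 2)*(n - 1)*(n + 1)*(n)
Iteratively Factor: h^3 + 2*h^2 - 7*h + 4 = (h - 1)*(h^2 + 3*h - 4) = (h - 1)^2*(h + 4)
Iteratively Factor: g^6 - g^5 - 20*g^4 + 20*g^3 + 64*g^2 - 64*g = (g)*(g^5 - g^4 - 20*g^3 + 20*g^2 + 64*g - 64) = g*(g - 1)*(g^4 - 20*g^2 + 64) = g*(g - 4)*(g - 1)*(g^3 + 4*g^2 - 4*g - 16) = g*(g - 4)*(g - 1)*(g + 2)*(g^2 + 2*g - 8) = g*(g - 4)*(g - 2)*(g - 1)*(g + 2)*(g + 4)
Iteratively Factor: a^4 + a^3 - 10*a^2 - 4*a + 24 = (a - 2)*(a^3 + 3*a^2 - 4*a - 12) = (a - 2)*(a + 3)*(a^2 - 4) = (a - 2)*(a + 2)*(a + 3)*(a - 2)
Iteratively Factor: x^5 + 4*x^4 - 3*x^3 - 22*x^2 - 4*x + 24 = (x - 2)*(x^4 + 6*x^3 + 9*x^2 - 4*x - 12) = (x - 2)*(x + 2)*(x^3 + 4*x^2 + x - 6) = (x - 2)*(x + 2)^2*(x^2 + 2*x - 3) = (x - 2)*(x - 1)*(x + 2)^2*(x + 3)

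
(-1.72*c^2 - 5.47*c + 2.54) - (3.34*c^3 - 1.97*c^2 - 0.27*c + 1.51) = -3.34*c^3 + 0.25*c^2 - 5.2*c + 1.03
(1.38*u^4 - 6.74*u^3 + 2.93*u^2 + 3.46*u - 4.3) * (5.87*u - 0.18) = 8.1006*u^5 - 39.8122*u^4 + 18.4123*u^3 + 19.7828*u^2 - 25.8638*u + 0.774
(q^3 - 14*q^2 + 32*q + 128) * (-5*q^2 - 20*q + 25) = -5*q^5 + 50*q^4 + 145*q^3 - 1630*q^2 - 1760*q + 3200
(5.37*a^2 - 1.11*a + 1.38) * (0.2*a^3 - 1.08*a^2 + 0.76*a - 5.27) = 1.074*a^5 - 6.0216*a^4 + 5.556*a^3 - 30.6339*a^2 + 6.8985*a - 7.2726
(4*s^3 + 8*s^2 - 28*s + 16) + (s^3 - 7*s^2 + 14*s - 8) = 5*s^3 + s^2 - 14*s + 8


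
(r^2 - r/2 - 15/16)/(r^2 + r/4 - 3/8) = (4*r - 5)/(2*(2*r - 1))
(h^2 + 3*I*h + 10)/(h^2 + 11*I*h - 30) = (h - 2*I)/(h + 6*I)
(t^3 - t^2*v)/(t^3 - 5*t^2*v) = (t - v)/(t - 5*v)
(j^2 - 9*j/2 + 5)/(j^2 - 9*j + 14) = (j - 5/2)/(j - 7)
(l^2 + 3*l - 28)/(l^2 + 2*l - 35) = (l - 4)/(l - 5)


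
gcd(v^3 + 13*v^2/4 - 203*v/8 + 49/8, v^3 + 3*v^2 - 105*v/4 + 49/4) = v^2 + 7*v/2 - 49/2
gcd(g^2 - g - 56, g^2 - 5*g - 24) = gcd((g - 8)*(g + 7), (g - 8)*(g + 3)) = g - 8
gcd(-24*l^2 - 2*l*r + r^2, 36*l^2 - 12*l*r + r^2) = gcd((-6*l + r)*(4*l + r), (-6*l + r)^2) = -6*l + r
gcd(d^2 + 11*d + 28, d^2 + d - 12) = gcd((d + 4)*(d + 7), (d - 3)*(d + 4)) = d + 4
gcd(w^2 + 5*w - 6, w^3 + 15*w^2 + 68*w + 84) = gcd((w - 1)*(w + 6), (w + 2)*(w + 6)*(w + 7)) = w + 6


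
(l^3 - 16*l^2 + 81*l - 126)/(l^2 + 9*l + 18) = (l^3 - 16*l^2 + 81*l - 126)/(l^2 + 9*l + 18)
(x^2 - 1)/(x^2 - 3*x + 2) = (x + 1)/(x - 2)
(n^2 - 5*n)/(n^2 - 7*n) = (n - 5)/(n - 7)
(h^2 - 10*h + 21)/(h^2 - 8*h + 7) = (h - 3)/(h - 1)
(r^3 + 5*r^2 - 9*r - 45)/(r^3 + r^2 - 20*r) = (r^2 - 9)/(r*(r - 4))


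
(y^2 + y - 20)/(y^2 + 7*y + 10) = (y - 4)/(y + 2)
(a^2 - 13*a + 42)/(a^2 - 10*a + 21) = (a - 6)/(a - 3)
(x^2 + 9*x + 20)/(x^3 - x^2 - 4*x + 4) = (x^2 + 9*x + 20)/(x^3 - x^2 - 4*x + 4)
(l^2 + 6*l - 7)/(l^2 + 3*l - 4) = (l + 7)/(l + 4)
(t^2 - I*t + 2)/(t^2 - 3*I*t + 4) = (t - 2*I)/(t - 4*I)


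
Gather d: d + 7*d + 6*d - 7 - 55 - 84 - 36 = 14*d - 182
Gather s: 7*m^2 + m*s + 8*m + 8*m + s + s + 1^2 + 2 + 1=7*m^2 + 16*m + s*(m + 2) + 4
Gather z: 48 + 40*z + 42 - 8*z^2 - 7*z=-8*z^2 + 33*z + 90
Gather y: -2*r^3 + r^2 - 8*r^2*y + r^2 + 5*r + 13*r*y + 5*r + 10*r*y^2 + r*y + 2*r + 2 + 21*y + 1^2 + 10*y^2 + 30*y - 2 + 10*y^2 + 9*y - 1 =-2*r^3 + 2*r^2 + 12*r + y^2*(10*r + 20) + y*(-8*r^2 + 14*r + 60)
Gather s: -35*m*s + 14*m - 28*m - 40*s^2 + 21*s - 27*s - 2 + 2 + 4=-14*m - 40*s^2 + s*(-35*m - 6) + 4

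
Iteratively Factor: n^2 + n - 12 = (n - 3)*(n + 4)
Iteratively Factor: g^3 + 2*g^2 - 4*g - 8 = (g + 2)*(g^2 - 4) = (g - 2)*(g + 2)*(g + 2)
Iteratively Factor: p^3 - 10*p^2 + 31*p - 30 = (p - 2)*(p^2 - 8*p + 15) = (p - 5)*(p - 2)*(p - 3)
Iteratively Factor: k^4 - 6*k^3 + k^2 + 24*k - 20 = (k + 2)*(k^3 - 8*k^2 + 17*k - 10) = (k - 2)*(k + 2)*(k^2 - 6*k + 5) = (k - 2)*(k - 1)*(k + 2)*(k - 5)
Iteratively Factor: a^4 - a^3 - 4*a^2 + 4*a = (a - 2)*(a^3 + a^2 - 2*a) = (a - 2)*(a + 2)*(a^2 - a) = a*(a - 2)*(a + 2)*(a - 1)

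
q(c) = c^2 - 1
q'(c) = 2*c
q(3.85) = 13.82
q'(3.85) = 7.70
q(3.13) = 8.80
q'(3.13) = 6.26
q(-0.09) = -0.99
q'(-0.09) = -0.18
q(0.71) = -0.50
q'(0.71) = 1.42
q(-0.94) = -0.12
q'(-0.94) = -1.88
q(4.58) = 19.98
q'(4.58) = 9.16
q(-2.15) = 3.62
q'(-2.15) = -4.30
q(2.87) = 7.24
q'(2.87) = 5.74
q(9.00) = 80.00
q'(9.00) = 18.00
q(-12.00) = 143.00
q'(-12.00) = -24.00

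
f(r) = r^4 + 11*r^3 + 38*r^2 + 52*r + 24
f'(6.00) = 2560.00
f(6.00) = 5376.00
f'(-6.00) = -80.00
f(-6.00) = 0.00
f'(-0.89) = 7.68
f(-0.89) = 0.69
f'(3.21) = 768.30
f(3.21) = 1052.49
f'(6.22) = 2764.00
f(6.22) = 5961.45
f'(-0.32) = 30.93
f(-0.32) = 10.90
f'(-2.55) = 6.46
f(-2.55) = -1.62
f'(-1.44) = -0.96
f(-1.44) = -0.63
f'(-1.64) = -1.53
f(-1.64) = -0.36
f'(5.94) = 2506.14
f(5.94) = 5224.02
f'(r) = 4*r^3 + 33*r^2 + 76*r + 52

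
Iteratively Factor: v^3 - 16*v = (v - 4)*(v^2 + 4*v) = v*(v - 4)*(v + 4)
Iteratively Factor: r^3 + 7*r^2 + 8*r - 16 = (r + 4)*(r^2 + 3*r - 4) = (r - 1)*(r + 4)*(r + 4)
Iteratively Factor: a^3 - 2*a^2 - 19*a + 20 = (a - 5)*(a^2 + 3*a - 4) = (a - 5)*(a - 1)*(a + 4)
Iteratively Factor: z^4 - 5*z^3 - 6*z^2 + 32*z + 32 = (z - 4)*(z^3 - z^2 - 10*z - 8) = (z - 4)^2*(z^2 + 3*z + 2) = (z - 4)^2*(z + 2)*(z + 1)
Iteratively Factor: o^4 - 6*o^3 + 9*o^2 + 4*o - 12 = (o - 2)*(o^3 - 4*o^2 + o + 6) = (o - 3)*(o - 2)*(o^2 - o - 2) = (o - 3)*(o - 2)^2*(o + 1)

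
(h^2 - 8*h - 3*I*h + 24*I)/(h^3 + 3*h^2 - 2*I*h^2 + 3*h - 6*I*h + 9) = (h - 8)/(h^2 + h*(3 + I) + 3*I)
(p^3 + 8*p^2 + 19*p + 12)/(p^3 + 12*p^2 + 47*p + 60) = (p + 1)/(p + 5)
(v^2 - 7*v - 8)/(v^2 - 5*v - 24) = (v + 1)/(v + 3)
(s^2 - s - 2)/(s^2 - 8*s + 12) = (s + 1)/(s - 6)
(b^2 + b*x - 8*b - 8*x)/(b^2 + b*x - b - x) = (b - 8)/(b - 1)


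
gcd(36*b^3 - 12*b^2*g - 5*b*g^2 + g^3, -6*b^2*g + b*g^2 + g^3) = 6*b^2 - b*g - g^2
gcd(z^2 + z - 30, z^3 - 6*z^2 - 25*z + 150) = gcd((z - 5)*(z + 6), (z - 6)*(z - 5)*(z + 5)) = z - 5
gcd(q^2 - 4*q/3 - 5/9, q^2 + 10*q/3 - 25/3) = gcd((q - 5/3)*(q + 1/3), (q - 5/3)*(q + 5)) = q - 5/3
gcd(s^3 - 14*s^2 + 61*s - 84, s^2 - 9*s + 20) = s - 4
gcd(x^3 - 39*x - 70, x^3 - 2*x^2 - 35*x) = x^2 - 2*x - 35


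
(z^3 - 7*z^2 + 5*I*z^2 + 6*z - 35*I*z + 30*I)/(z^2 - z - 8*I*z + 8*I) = (z^2 + z*(-6 + 5*I) - 30*I)/(z - 8*I)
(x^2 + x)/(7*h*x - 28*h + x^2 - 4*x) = x*(x + 1)/(7*h*x - 28*h + x^2 - 4*x)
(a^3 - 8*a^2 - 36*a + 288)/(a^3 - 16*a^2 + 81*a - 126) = (a^2 - 2*a - 48)/(a^2 - 10*a + 21)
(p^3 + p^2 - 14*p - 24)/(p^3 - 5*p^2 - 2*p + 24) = (p + 3)/(p - 3)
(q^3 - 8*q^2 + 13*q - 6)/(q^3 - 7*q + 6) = (q^2 - 7*q + 6)/(q^2 + q - 6)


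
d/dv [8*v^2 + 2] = 16*v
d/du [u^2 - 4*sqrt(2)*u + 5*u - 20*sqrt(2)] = 2*u - 4*sqrt(2) + 5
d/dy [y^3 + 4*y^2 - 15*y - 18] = 3*y^2 + 8*y - 15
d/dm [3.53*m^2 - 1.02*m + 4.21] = 7.06*m - 1.02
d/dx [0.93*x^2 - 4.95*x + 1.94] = 1.86*x - 4.95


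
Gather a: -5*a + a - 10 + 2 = -4*a - 8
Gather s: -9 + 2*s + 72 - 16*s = 63 - 14*s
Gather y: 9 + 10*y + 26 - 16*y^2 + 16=-16*y^2 + 10*y + 51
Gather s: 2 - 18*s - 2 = -18*s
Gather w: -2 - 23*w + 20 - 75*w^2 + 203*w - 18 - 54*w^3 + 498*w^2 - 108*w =-54*w^3 + 423*w^2 + 72*w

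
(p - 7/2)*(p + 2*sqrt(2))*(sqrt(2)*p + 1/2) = sqrt(2)*p^3 - 7*sqrt(2)*p^2/2 + 9*p^2/2 - 63*p/4 + sqrt(2)*p - 7*sqrt(2)/2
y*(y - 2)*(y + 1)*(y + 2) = y^4 + y^3 - 4*y^2 - 4*y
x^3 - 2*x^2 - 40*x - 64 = (x - 8)*(x + 2)*(x + 4)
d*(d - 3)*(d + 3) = d^3 - 9*d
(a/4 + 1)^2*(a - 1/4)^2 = a^4/16 + 15*a^3/32 + 193*a^2/256 - 15*a/32 + 1/16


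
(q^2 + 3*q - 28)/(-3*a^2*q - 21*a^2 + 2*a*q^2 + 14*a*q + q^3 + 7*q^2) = (q - 4)/(-3*a^2 + 2*a*q + q^2)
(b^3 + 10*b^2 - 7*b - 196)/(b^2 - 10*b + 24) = (b^2 + 14*b + 49)/(b - 6)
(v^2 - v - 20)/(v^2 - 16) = (v - 5)/(v - 4)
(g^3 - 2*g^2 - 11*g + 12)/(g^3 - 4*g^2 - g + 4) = (g + 3)/(g + 1)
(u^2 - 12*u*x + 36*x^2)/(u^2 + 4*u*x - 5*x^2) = (u^2 - 12*u*x + 36*x^2)/(u^2 + 4*u*x - 5*x^2)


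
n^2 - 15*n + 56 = (n - 8)*(n - 7)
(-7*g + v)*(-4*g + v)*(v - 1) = 28*g^2*v - 28*g^2 - 11*g*v^2 + 11*g*v + v^3 - v^2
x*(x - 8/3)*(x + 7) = x^3 + 13*x^2/3 - 56*x/3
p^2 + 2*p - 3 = (p - 1)*(p + 3)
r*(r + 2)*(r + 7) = r^3 + 9*r^2 + 14*r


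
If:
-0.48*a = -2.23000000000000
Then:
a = 4.65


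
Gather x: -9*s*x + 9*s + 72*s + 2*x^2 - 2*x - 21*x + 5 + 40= 81*s + 2*x^2 + x*(-9*s - 23) + 45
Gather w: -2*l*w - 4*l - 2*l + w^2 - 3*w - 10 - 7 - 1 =-6*l + w^2 + w*(-2*l - 3) - 18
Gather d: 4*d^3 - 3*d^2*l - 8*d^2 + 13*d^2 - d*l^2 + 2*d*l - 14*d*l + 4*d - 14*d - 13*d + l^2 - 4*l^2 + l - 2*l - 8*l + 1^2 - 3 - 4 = 4*d^3 + d^2*(5 - 3*l) + d*(-l^2 - 12*l - 23) - 3*l^2 - 9*l - 6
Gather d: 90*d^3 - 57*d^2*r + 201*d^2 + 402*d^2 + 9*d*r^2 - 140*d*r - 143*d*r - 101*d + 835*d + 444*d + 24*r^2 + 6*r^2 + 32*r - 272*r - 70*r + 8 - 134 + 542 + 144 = 90*d^3 + d^2*(603 - 57*r) + d*(9*r^2 - 283*r + 1178) + 30*r^2 - 310*r + 560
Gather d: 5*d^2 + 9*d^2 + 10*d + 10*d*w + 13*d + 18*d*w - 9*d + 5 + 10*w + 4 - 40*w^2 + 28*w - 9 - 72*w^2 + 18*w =14*d^2 + d*(28*w + 14) - 112*w^2 + 56*w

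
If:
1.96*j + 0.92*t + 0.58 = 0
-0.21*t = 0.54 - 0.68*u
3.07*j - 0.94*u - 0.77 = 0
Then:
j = 0.36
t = -1.40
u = 0.36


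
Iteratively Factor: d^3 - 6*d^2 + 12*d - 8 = (d - 2)*(d^2 - 4*d + 4) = (d - 2)^2*(d - 2)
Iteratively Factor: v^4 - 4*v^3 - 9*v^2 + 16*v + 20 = (v + 2)*(v^3 - 6*v^2 + 3*v + 10) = (v - 5)*(v + 2)*(v^2 - v - 2) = (v - 5)*(v - 2)*(v + 2)*(v + 1)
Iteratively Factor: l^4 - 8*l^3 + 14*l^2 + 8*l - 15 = (l - 5)*(l^3 - 3*l^2 - l + 3) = (l - 5)*(l - 1)*(l^2 - 2*l - 3) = (l - 5)*(l - 3)*(l - 1)*(l + 1)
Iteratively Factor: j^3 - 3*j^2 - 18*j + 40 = (j - 5)*(j^2 + 2*j - 8) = (j - 5)*(j + 4)*(j - 2)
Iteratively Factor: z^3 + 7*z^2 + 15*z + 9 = (z + 1)*(z^2 + 6*z + 9) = (z + 1)*(z + 3)*(z + 3)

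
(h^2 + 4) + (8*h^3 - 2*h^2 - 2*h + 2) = 8*h^3 - h^2 - 2*h + 6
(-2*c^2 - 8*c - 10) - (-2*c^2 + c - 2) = -9*c - 8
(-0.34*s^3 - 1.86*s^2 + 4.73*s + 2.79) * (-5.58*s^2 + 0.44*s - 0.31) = 1.8972*s^5 + 10.2292*s^4 - 27.1064*s^3 - 12.9104*s^2 - 0.2387*s - 0.8649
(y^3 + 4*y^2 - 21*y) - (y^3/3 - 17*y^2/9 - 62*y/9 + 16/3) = 2*y^3/3 + 53*y^2/9 - 127*y/9 - 16/3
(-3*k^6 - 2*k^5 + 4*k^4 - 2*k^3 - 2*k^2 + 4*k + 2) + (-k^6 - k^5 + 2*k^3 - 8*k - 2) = -4*k^6 - 3*k^5 + 4*k^4 - 2*k^2 - 4*k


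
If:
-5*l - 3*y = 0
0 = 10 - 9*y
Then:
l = -2/3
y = 10/9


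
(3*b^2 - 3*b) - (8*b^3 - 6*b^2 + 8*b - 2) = -8*b^3 + 9*b^2 - 11*b + 2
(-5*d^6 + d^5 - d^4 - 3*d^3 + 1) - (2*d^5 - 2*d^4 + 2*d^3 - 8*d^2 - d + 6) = -5*d^6 - d^5 + d^4 - 5*d^3 + 8*d^2 + d - 5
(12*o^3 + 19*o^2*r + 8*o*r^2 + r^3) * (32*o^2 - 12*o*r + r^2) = 384*o^5 + 464*o^4*r + 40*o^3*r^2 - 45*o^2*r^3 - 4*o*r^4 + r^5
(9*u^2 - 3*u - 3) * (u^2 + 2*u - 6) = 9*u^4 + 15*u^3 - 63*u^2 + 12*u + 18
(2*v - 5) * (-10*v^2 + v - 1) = -20*v^3 + 52*v^2 - 7*v + 5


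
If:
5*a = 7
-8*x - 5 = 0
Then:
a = 7/5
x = -5/8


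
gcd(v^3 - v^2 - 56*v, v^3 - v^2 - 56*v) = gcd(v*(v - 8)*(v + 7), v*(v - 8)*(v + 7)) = v^3 - v^2 - 56*v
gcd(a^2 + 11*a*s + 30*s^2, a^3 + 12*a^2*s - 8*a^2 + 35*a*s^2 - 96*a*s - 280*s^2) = a + 5*s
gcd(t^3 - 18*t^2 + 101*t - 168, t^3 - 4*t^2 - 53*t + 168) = t^2 - 11*t + 24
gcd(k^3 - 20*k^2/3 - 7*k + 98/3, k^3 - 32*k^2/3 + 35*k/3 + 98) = k^2 - 14*k/3 - 49/3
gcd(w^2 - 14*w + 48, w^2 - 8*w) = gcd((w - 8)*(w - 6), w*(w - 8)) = w - 8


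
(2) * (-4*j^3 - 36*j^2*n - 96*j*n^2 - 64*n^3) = -8*j^3 - 72*j^2*n - 192*j*n^2 - 128*n^3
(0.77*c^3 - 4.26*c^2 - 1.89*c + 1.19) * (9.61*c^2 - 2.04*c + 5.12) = 7.3997*c^5 - 42.5094*c^4 - 5.5301*c^3 - 6.5197*c^2 - 12.1044*c + 6.0928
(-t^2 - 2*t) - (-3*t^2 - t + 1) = 2*t^2 - t - 1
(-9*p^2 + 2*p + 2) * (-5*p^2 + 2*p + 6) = 45*p^4 - 28*p^3 - 60*p^2 + 16*p + 12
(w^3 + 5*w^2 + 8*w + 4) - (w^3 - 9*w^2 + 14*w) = 14*w^2 - 6*w + 4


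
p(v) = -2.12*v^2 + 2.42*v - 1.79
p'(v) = 2.42 - 4.24*v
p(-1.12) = -7.16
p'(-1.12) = 7.17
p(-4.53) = -56.26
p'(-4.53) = 21.63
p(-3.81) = -41.78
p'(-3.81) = 18.57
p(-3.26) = -32.21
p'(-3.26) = 16.24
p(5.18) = -46.14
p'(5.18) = -19.54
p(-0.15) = -2.20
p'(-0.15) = 3.06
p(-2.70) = -23.78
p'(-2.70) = 13.87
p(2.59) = -9.74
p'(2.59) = -8.56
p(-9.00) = -195.29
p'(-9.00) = 40.58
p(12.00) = -278.03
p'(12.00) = -48.46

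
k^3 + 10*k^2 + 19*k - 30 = (k - 1)*(k + 5)*(k + 6)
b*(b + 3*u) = b^2 + 3*b*u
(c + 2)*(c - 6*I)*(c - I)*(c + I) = c^4 + 2*c^3 - 6*I*c^3 + c^2 - 12*I*c^2 + 2*c - 6*I*c - 12*I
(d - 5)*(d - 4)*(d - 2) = d^3 - 11*d^2 + 38*d - 40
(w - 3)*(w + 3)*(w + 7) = w^3 + 7*w^2 - 9*w - 63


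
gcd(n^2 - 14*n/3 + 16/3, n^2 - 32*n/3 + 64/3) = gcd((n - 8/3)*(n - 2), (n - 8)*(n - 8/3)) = n - 8/3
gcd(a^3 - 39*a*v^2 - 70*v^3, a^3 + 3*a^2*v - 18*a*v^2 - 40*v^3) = a^2 + 7*a*v + 10*v^2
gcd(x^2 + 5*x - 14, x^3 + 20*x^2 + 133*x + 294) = x + 7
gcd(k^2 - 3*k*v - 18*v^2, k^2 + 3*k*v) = k + 3*v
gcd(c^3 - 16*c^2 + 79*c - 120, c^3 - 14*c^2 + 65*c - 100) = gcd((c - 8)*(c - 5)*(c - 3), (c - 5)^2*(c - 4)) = c - 5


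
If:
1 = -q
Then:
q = -1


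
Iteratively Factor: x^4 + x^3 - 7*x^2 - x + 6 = (x + 1)*(x^3 - 7*x + 6) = (x - 2)*(x + 1)*(x^2 + 2*x - 3) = (x - 2)*(x + 1)*(x + 3)*(x - 1)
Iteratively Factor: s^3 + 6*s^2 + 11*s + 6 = (s + 2)*(s^2 + 4*s + 3) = (s + 1)*(s + 2)*(s + 3)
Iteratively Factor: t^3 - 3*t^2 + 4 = (t + 1)*(t^2 - 4*t + 4) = (t - 2)*(t + 1)*(t - 2)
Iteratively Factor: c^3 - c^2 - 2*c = (c - 2)*(c^2 + c) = c*(c - 2)*(c + 1)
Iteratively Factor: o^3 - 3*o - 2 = (o - 2)*(o^2 + 2*o + 1) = (o - 2)*(o + 1)*(o + 1)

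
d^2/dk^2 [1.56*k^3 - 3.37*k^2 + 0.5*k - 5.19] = 9.36*k - 6.74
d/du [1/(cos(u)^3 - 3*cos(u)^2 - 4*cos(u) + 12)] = (3*cos(u)^2 - 6*cos(u) - 4)*sin(u)/(cos(u)^3 - 3*cos(u)^2 - 4*cos(u) + 12)^2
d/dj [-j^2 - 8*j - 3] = -2*j - 8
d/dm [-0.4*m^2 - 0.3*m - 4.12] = -0.8*m - 0.3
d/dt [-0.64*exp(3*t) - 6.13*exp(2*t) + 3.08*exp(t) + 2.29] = (-1.92*exp(2*t) - 12.26*exp(t) + 3.08)*exp(t)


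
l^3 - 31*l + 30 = (l - 5)*(l - 1)*(l + 6)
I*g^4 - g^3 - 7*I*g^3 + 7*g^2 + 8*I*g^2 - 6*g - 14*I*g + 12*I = (g - 6)*(g - I)*(g + 2*I)*(I*g - I)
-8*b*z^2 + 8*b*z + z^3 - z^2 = z*(-8*b + z)*(z - 1)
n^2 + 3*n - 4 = (n - 1)*(n + 4)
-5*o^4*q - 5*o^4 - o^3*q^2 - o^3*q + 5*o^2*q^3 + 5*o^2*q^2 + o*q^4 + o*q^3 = (-o + q)*(o + q)*(5*o + q)*(o*q + o)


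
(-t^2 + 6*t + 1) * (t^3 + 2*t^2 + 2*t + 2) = -t^5 + 4*t^4 + 11*t^3 + 12*t^2 + 14*t + 2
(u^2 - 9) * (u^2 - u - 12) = u^4 - u^3 - 21*u^2 + 9*u + 108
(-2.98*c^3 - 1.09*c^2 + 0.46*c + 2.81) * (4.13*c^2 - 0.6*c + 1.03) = -12.3074*c^5 - 2.7137*c^4 - 0.5156*c^3 + 10.2066*c^2 - 1.2122*c + 2.8943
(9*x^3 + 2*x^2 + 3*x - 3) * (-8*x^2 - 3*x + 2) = -72*x^5 - 43*x^4 - 12*x^3 + 19*x^2 + 15*x - 6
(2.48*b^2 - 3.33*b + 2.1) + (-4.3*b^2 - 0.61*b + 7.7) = -1.82*b^2 - 3.94*b + 9.8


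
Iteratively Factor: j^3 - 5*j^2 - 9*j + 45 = (j + 3)*(j^2 - 8*j + 15) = (j - 3)*(j + 3)*(j - 5)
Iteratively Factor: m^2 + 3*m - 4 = (m + 4)*(m - 1)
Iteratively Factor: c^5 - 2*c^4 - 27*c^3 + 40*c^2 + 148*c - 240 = (c + 3)*(c^4 - 5*c^3 - 12*c^2 + 76*c - 80) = (c - 2)*(c + 3)*(c^3 - 3*c^2 - 18*c + 40) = (c - 5)*(c - 2)*(c + 3)*(c^2 + 2*c - 8) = (c - 5)*(c - 2)^2*(c + 3)*(c + 4)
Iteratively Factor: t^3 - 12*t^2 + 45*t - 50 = (t - 2)*(t^2 - 10*t + 25) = (t - 5)*(t - 2)*(t - 5)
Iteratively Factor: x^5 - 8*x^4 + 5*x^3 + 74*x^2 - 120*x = (x - 2)*(x^4 - 6*x^3 - 7*x^2 + 60*x) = x*(x - 2)*(x^3 - 6*x^2 - 7*x + 60) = x*(x - 2)*(x + 3)*(x^2 - 9*x + 20) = x*(x - 4)*(x - 2)*(x + 3)*(x - 5)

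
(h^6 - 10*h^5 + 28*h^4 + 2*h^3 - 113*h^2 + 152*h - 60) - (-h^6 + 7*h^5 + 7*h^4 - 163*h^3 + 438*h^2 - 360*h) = 2*h^6 - 17*h^5 + 21*h^4 + 165*h^3 - 551*h^2 + 512*h - 60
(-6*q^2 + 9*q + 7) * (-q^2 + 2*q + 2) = 6*q^4 - 21*q^3 - q^2 + 32*q + 14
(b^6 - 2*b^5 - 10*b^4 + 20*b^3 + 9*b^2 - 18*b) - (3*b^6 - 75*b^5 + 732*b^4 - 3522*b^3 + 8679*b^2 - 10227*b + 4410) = -2*b^6 + 73*b^5 - 742*b^4 + 3542*b^3 - 8670*b^2 + 10209*b - 4410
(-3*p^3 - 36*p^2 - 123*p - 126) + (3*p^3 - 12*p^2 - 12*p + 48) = -48*p^2 - 135*p - 78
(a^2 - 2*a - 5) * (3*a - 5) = 3*a^3 - 11*a^2 - 5*a + 25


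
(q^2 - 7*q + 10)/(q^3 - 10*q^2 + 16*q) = (q - 5)/(q*(q - 8))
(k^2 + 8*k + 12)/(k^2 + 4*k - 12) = (k + 2)/(k - 2)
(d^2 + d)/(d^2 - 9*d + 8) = d*(d + 1)/(d^2 - 9*d + 8)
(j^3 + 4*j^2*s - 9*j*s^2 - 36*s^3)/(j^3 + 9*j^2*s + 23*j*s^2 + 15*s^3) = (j^2 + j*s - 12*s^2)/(j^2 + 6*j*s + 5*s^2)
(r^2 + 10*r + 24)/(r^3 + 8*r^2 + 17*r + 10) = (r^2 + 10*r + 24)/(r^3 + 8*r^2 + 17*r + 10)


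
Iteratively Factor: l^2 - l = (l - 1)*(l)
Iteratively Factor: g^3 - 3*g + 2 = (g + 2)*(g^2 - 2*g + 1) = (g - 1)*(g + 2)*(g - 1)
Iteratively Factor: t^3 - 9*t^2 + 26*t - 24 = (t - 4)*(t^2 - 5*t + 6) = (t - 4)*(t - 3)*(t - 2)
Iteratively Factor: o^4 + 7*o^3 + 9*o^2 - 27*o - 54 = (o - 2)*(o^3 + 9*o^2 + 27*o + 27) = (o - 2)*(o + 3)*(o^2 + 6*o + 9) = (o - 2)*(o + 3)^2*(o + 3)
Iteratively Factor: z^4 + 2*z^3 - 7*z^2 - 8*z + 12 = (z - 2)*(z^3 + 4*z^2 + z - 6) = (z - 2)*(z + 2)*(z^2 + 2*z - 3) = (z - 2)*(z + 2)*(z + 3)*(z - 1)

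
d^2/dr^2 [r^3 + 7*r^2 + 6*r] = 6*r + 14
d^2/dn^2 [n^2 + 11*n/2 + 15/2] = 2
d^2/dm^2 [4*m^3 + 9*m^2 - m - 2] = 24*m + 18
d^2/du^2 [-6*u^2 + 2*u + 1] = -12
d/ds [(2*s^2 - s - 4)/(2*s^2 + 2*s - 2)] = (3*s^2 + 4*s + 5)/(2*(s^4 + 2*s^3 - s^2 - 2*s + 1))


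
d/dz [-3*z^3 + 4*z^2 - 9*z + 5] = -9*z^2 + 8*z - 9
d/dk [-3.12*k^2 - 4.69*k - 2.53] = -6.24*k - 4.69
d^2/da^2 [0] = 0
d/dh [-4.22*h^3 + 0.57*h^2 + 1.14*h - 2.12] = -12.66*h^2 + 1.14*h + 1.14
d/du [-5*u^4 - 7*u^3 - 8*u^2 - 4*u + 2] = -20*u^3 - 21*u^2 - 16*u - 4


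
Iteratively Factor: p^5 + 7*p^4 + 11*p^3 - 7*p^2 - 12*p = (p + 1)*(p^4 + 6*p^3 + 5*p^2 - 12*p) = (p + 1)*(p + 3)*(p^3 + 3*p^2 - 4*p) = p*(p + 1)*(p + 3)*(p^2 + 3*p - 4) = p*(p - 1)*(p + 1)*(p + 3)*(p + 4)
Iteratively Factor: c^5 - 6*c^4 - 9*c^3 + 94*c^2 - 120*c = (c)*(c^4 - 6*c^3 - 9*c^2 + 94*c - 120) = c*(c - 3)*(c^3 - 3*c^2 - 18*c + 40) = c*(c - 3)*(c + 4)*(c^2 - 7*c + 10) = c*(c - 5)*(c - 3)*(c + 4)*(c - 2)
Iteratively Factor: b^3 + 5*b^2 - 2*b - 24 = (b + 3)*(b^2 + 2*b - 8) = (b + 3)*(b + 4)*(b - 2)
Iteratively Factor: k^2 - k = (k)*(k - 1)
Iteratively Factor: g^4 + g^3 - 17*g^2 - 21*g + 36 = (g + 3)*(g^3 - 2*g^2 - 11*g + 12) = (g + 3)^2*(g^2 - 5*g + 4) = (g - 4)*(g + 3)^2*(g - 1)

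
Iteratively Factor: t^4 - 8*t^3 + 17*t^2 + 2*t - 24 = (t + 1)*(t^3 - 9*t^2 + 26*t - 24) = (t - 4)*(t + 1)*(t^2 - 5*t + 6) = (t - 4)*(t - 3)*(t + 1)*(t - 2)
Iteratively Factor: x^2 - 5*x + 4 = (x - 1)*(x - 4)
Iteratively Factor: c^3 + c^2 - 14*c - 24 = (c - 4)*(c^2 + 5*c + 6) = (c - 4)*(c + 3)*(c + 2)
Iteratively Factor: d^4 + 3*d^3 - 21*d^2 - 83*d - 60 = (d + 1)*(d^3 + 2*d^2 - 23*d - 60) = (d - 5)*(d + 1)*(d^2 + 7*d + 12) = (d - 5)*(d + 1)*(d + 4)*(d + 3)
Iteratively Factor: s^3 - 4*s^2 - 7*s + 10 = (s + 2)*(s^2 - 6*s + 5) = (s - 1)*(s + 2)*(s - 5)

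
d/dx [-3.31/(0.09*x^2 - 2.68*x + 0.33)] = (0.5958*x - 8.8708)/(0.09*x^2 - 2.68*x + 0.33)^2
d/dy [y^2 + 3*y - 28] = 2*y + 3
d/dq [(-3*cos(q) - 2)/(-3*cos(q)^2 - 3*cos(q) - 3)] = (-3*sin(q)^2 + 4*cos(q) + 2)*sin(q)/(3*(cos(q)^2 + cos(q) + 1)^2)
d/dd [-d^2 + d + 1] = 1 - 2*d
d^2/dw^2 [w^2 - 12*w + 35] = 2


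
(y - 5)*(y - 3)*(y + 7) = y^3 - y^2 - 41*y + 105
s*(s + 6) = s^2 + 6*s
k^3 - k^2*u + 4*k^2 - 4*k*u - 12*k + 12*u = (k - 2)*(k + 6)*(k - u)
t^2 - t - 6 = (t - 3)*(t + 2)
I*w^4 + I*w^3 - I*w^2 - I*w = w*(w - 1)*(w + 1)*(I*w + I)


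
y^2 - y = y*(y - 1)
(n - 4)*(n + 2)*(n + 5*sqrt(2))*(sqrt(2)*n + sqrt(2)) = sqrt(2)*n^4 - sqrt(2)*n^3 + 10*n^3 - 10*sqrt(2)*n^2 - 10*n^2 - 100*n - 8*sqrt(2)*n - 80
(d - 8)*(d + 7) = d^2 - d - 56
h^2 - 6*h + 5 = (h - 5)*(h - 1)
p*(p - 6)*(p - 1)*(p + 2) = p^4 - 5*p^3 - 8*p^2 + 12*p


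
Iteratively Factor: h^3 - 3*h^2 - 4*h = (h)*(h^2 - 3*h - 4) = h*(h + 1)*(h - 4)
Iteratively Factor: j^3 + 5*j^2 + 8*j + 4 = (j + 2)*(j^2 + 3*j + 2) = (j + 1)*(j + 2)*(j + 2)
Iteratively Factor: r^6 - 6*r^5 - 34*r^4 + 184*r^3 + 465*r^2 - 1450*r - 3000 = (r - 5)*(r^5 - r^4 - 39*r^3 - 11*r^2 + 410*r + 600) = (r - 5)*(r + 2)*(r^4 - 3*r^3 - 33*r^2 + 55*r + 300) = (r - 5)^2*(r + 2)*(r^3 + 2*r^2 - 23*r - 60) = (r - 5)^3*(r + 2)*(r^2 + 7*r + 12) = (r - 5)^3*(r + 2)*(r + 4)*(r + 3)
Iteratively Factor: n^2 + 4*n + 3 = (n + 1)*(n + 3)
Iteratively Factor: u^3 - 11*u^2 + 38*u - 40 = (u - 2)*(u^2 - 9*u + 20) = (u - 5)*(u - 2)*(u - 4)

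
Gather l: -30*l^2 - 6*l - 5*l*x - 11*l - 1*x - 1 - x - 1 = -30*l^2 + l*(-5*x - 17) - 2*x - 2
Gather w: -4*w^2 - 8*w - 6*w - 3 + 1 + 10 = -4*w^2 - 14*w + 8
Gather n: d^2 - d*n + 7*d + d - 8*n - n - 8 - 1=d^2 + 8*d + n*(-d - 9) - 9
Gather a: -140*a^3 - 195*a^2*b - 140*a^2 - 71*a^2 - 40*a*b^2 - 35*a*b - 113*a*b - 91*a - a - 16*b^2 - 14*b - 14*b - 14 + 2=-140*a^3 + a^2*(-195*b - 211) + a*(-40*b^2 - 148*b - 92) - 16*b^2 - 28*b - 12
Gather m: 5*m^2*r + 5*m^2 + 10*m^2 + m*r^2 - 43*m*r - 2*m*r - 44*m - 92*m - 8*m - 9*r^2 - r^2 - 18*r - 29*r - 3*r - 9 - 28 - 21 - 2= m^2*(5*r + 15) + m*(r^2 - 45*r - 144) - 10*r^2 - 50*r - 60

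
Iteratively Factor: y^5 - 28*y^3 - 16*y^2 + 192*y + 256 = (y - 4)*(y^4 + 4*y^3 - 12*y^2 - 64*y - 64) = (y - 4)*(y + 2)*(y^3 + 2*y^2 - 16*y - 32) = (y - 4)*(y + 2)^2*(y^2 - 16) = (y - 4)*(y + 2)^2*(y + 4)*(y - 4)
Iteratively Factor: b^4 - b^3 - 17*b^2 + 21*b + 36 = (b - 3)*(b^3 + 2*b^2 - 11*b - 12) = (b - 3)^2*(b^2 + 5*b + 4) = (b - 3)^2*(b + 4)*(b + 1)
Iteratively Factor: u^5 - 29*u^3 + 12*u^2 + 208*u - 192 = (u - 4)*(u^4 + 4*u^3 - 13*u^2 - 40*u + 48) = (u - 4)*(u + 4)*(u^3 - 13*u + 12) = (u - 4)*(u - 3)*(u + 4)*(u^2 + 3*u - 4) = (u - 4)*(u - 3)*(u - 1)*(u + 4)*(u + 4)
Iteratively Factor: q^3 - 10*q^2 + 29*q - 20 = (q - 4)*(q^2 - 6*q + 5) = (q - 4)*(q - 1)*(q - 5)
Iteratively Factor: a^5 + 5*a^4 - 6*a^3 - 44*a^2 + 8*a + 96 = (a + 3)*(a^4 + 2*a^3 - 12*a^2 - 8*a + 32) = (a + 3)*(a + 4)*(a^3 - 2*a^2 - 4*a + 8) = (a + 2)*(a + 3)*(a + 4)*(a^2 - 4*a + 4) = (a - 2)*(a + 2)*(a + 3)*(a + 4)*(a - 2)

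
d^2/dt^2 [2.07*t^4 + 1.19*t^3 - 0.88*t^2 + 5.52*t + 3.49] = 24.84*t^2 + 7.14*t - 1.76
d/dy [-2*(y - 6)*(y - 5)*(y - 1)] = -6*y^2 + 48*y - 82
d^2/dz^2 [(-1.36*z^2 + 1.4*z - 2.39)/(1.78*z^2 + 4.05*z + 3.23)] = (-7.105427357601e-15*z^4 + 28.48*z^3 + 1.48024799999999*z^2 - 151.67202*z - 115.927506)/(5.639752*z^6 + 38.49606*z^5 + 118.291146*z^4 + 206.140545*z^3 + 214.651911*z^2 + 126.759735*z + 33.698267)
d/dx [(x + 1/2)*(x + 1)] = 2*x + 3/2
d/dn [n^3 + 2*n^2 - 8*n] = 3*n^2 + 4*n - 8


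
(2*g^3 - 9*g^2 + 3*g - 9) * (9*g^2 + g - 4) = 18*g^5 - 79*g^4 + 10*g^3 - 42*g^2 - 21*g + 36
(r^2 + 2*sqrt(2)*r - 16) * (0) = 0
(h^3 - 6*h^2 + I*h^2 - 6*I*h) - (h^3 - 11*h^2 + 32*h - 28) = 5*h^2 + I*h^2 - 32*h - 6*I*h + 28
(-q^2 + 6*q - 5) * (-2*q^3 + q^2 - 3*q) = 2*q^5 - 13*q^4 + 19*q^3 - 23*q^2 + 15*q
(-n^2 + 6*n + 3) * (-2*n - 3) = 2*n^3 - 9*n^2 - 24*n - 9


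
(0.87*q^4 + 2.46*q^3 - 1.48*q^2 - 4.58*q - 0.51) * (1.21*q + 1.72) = 1.0527*q^5 + 4.473*q^4 + 2.4404*q^3 - 8.0874*q^2 - 8.4947*q - 0.8772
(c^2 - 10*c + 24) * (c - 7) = c^3 - 17*c^2 + 94*c - 168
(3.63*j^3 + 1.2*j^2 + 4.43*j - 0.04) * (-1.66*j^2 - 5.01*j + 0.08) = -6.0258*j^5 - 20.1783*j^4 - 13.0754*j^3 - 22.0319*j^2 + 0.5548*j - 0.0032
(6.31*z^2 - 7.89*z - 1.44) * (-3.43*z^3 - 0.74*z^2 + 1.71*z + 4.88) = -21.6433*z^5 + 22.3933*z^4 + 21.5679*z^3 + 18.3665*z^2 - 40.9656*z - 7.0272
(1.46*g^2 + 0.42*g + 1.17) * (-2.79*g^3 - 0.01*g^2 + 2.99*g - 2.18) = -4.0734*g^5 - 1.1864*g^4 + 1.0969*g^3 - 1.9387*g^2 + 2.5827*g - 2.5506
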